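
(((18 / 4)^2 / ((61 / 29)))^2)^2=30446127875601 / 3544535296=8589.60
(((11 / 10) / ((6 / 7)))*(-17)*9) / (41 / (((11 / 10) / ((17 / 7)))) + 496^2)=-100793 / 126334680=-0.00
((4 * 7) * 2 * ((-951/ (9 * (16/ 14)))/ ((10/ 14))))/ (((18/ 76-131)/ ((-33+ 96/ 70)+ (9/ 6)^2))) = -404619117/ 248450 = -1628.57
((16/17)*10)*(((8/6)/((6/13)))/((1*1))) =27.19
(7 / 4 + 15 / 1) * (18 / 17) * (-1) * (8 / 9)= -268 / 17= -15.76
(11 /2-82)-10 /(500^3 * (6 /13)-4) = -14343749038 /187499987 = -76.50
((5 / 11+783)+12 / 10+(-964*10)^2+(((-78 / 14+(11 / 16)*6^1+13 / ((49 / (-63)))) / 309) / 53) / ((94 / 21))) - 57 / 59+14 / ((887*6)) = 3294186938346989503367 / 35447899895760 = 92930383.69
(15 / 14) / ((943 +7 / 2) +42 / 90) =225 / 198863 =0.00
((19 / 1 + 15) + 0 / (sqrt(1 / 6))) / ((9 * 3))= 34 / 27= 1.26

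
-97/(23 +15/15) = -97/24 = -4.04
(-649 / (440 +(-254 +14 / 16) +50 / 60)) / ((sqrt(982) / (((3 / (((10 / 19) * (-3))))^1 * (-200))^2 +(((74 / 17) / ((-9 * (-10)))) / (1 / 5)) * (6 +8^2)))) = -11472134168 * sqrt(982) / 22561941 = -15933.95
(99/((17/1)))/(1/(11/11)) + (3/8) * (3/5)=4113/680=6.05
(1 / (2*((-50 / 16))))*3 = -12 / 25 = -0.48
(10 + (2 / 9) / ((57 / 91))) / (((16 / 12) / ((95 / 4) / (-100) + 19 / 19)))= 5063 / 855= 5.92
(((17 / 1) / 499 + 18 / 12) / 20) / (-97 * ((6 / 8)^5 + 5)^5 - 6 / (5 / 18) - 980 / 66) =-7110480124176236544 / 35435341414665373230731549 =-0.00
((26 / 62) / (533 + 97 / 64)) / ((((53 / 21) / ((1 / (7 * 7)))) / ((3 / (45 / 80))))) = 13312 / 393437709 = 0.00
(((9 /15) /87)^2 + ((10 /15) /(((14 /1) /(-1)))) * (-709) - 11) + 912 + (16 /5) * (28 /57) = 936.33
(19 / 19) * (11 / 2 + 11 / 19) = 231 / 38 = 6.08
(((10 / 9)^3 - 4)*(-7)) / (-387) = -13412 / 282123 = -0.05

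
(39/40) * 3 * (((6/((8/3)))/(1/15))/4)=3159/128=24.68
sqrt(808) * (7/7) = 28.43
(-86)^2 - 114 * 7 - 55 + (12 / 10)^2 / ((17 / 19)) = 2781459 / 425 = 6544.61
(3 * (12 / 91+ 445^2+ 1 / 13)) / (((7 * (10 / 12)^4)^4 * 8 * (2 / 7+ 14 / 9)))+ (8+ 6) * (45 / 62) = 1373218796041098559299 / 4281690521240234375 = 320.72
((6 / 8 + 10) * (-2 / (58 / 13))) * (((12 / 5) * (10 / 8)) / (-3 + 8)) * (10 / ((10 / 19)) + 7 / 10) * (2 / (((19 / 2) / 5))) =-330369 / 5510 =-59.96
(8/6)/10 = 2/15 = 0.13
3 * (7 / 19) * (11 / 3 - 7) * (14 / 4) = -245 / 19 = -12.89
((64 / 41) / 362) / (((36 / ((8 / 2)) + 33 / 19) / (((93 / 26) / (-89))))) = -2356 / 145963649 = -0.00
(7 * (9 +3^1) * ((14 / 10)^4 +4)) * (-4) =-2634.78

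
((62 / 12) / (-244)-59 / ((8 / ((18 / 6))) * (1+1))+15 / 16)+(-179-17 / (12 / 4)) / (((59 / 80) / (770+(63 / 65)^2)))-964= -2360105240943 / 12164620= -194013.89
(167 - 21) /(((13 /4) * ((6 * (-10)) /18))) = -13.48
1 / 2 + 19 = 39 / 2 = 19.50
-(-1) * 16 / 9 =1.78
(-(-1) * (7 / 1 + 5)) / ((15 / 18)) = 72 / 5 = 14.40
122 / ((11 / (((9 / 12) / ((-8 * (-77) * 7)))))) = 183 / 94864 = 0.00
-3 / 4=-0.75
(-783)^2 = 613089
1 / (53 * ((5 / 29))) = 29 / 265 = 0.11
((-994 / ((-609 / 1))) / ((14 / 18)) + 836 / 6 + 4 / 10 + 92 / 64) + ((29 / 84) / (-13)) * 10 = 90572879 / 633360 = 143.00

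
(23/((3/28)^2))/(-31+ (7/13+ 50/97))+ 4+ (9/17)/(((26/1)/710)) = -1819447505/37554309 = -48.45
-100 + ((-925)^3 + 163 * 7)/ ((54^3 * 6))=-18456883/ 19683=-937.71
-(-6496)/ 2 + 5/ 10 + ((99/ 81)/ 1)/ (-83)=4853237/ 1494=3248.49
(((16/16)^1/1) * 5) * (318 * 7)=11130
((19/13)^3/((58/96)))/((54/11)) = 603592/573417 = 1.05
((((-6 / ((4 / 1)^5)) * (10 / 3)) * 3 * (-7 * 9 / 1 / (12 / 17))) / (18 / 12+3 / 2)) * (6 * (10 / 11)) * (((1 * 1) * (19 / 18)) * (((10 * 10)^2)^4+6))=282625000000000169575 / 2816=100363991477272787.49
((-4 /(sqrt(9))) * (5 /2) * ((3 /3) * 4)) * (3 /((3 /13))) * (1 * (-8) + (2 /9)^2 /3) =1008800 /729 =1383.81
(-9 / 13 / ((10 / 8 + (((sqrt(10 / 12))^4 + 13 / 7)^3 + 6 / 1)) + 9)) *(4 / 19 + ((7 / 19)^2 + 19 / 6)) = -182650331808 / 2468032682791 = -0.07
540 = 540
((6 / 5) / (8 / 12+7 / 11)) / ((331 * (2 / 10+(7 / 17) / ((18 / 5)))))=60588 / 6846073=0.01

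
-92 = -92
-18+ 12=-6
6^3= 216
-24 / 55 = -0.44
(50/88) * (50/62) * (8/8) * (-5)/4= -0.57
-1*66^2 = -4356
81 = 81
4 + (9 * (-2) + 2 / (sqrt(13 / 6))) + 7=-7 + 2 * sqrt(78) / 13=-5.64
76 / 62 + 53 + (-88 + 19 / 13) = -13022 / 403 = -32.31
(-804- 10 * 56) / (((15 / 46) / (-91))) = 5709704 / 15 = 380646.93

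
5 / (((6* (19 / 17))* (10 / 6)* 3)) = 17 / 114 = 0.15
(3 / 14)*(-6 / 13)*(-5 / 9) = 0.05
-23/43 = -0.53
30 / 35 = 0.86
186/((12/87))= 2697/2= 1348.50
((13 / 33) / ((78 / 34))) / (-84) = -17 / 8316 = -0.00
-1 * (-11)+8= 19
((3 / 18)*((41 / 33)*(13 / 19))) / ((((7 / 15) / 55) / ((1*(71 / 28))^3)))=4769164075 / 17517696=272.25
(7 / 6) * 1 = 7 / 6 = 1.17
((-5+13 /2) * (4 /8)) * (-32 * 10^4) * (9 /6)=-360000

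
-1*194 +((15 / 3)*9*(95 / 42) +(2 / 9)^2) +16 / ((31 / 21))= -2858941 / 35154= -81.33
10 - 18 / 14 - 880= -6099 / 7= -871.29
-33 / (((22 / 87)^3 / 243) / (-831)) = 398920458897 / 968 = 412107912.08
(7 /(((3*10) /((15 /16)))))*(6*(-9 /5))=-189 /80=-2.36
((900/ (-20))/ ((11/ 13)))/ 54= -65/ 66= -0.98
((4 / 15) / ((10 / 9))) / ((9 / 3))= 2 / 25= 0.08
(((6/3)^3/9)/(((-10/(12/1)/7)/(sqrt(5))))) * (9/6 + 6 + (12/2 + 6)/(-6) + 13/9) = -1400 * sqrt(5)/27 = -115.94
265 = 265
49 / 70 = 7 / 10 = 0.70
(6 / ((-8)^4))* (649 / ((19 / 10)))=9735 / 19456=0.50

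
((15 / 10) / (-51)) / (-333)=1 / 11322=0.00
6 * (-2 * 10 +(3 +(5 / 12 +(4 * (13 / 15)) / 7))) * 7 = -6757 / 10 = -675.70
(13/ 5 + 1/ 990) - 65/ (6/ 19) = -20120/ 99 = -203.23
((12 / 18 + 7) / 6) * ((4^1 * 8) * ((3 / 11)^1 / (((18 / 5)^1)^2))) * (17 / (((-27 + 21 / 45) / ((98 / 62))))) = -4789750 / 5496579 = -0.87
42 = 42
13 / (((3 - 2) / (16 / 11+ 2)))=494 / 11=44.91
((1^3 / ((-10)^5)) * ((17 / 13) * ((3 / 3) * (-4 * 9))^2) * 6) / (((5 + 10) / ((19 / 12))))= -8721 / 812500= -0.01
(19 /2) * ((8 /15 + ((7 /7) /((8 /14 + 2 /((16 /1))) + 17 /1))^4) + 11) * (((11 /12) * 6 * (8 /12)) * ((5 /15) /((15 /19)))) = 662584072794621703 /3906156516772050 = 169.63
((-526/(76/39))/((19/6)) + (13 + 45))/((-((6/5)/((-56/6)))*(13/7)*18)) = -2409085/380133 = -6.34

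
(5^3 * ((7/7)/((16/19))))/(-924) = -0.16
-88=-88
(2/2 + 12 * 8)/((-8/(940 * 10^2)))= -1139750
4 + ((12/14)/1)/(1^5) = 34/7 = 4.86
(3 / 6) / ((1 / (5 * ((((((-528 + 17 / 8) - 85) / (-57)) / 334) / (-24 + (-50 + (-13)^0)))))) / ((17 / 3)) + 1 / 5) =-46155 / 7393666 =-0.01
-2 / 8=-1 / 4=-0.25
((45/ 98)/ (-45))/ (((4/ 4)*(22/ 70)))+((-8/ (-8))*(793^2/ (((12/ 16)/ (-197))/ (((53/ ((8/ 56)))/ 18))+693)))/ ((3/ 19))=268960420043951/ 46799932410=5747.03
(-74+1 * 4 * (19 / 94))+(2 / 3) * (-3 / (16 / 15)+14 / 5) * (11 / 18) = -7430917 / 101520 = -73.20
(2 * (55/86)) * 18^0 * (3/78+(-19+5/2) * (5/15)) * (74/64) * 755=-109086175/17888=-6098.29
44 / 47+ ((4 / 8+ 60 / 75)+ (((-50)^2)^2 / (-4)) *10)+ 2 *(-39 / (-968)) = -1777187236493 / 113740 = -15624997.68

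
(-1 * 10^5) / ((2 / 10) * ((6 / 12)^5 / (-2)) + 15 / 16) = -32000000 / 299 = -107023.41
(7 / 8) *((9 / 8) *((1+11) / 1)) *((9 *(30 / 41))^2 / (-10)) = -688905 / 13448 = -51.23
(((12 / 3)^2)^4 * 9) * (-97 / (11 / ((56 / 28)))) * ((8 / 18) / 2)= -25427968 / 11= -2311633.45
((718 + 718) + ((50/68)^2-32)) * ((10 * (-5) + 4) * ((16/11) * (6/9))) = -597502832/9537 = -62651.03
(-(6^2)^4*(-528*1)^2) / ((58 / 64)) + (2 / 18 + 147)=-134856019241476 / 261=-516689728894.54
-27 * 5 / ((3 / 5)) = -225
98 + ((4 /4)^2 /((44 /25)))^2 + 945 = 2019873 /1936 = 1043.32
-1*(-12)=12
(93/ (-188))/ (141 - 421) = 93/ 52640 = 0.00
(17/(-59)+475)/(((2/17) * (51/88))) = 410784/59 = 6962.44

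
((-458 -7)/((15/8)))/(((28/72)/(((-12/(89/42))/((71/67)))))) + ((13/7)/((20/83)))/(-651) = 1962632564839/575913660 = 3407.86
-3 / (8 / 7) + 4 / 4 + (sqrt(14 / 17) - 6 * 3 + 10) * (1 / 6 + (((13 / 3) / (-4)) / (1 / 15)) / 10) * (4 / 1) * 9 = 370.73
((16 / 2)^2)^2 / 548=1024 / 137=7.47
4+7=11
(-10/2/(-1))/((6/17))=85/6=14.17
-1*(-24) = 24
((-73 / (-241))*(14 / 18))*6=1022 / 723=1.41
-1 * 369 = -369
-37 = -37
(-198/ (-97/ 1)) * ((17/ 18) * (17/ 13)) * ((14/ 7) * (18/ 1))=114444/ 1261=90.76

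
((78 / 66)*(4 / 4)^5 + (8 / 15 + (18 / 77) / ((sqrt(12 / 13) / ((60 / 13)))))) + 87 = 89.84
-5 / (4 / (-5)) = 25 / 4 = 6.25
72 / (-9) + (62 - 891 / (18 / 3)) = -189 / 2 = -94.50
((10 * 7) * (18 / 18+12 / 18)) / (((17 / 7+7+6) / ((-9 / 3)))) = -1225 / 54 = -22.69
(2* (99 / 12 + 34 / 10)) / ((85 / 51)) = 699 / 50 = 13.98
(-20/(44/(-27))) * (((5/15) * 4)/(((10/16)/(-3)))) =-864/11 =-78.55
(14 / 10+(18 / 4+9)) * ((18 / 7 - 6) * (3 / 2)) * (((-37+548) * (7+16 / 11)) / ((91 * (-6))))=3034683 / 5005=606.33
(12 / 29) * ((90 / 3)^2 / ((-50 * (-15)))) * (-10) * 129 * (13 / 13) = -18576 / 29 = -640.55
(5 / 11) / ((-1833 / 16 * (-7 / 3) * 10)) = 8 / 47047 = 0.00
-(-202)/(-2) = -101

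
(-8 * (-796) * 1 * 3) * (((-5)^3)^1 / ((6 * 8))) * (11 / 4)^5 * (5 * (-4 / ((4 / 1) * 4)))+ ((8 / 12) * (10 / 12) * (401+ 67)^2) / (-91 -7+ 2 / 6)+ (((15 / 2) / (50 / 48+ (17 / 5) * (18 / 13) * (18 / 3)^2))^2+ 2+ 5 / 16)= 9779380.53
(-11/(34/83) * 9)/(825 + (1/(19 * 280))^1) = -21857220/74613017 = -0.29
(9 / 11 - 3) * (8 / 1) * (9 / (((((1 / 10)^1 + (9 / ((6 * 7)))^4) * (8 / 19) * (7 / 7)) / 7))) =-5518074240 / 215743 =-25577.07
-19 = -19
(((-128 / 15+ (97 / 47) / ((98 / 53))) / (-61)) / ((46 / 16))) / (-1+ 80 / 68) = 34846804 / 145399905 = 0.24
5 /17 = 0.29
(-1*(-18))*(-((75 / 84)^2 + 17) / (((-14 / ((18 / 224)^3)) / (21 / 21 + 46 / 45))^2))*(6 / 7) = -417722723379 / 270808472407244800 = -0.00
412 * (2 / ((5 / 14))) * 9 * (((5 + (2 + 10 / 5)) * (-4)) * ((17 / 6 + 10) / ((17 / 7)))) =-335766816 / 85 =-3950197.84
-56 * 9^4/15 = -122472/5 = -24494.40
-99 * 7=-693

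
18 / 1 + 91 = 109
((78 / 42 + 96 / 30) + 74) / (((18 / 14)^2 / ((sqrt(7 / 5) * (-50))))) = -38738 * sqrt(35) / 81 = -2829.35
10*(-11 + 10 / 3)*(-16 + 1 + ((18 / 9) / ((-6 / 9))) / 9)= 10580 / 9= 1175.56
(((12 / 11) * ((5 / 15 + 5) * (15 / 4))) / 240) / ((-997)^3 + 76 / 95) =-5 / 54506483471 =-0.00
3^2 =9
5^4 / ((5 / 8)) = 1000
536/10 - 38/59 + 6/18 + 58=98491/885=111.29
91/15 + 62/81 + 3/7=20584/2835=7.26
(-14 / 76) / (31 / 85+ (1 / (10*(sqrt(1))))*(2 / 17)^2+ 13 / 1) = -10115 / 733932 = -0.01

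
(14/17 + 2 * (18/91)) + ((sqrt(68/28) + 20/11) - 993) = -988.40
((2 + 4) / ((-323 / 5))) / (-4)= 0.02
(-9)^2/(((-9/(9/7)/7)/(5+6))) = -891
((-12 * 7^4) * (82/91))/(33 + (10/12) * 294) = -168756/1807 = -93.39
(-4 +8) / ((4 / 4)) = 4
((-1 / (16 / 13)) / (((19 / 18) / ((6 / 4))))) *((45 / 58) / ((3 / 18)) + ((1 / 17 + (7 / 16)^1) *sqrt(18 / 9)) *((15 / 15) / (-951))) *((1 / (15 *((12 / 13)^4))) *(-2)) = 1113879 / 1128448 - 371293 *sqrt(2) / 3355148288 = 0.99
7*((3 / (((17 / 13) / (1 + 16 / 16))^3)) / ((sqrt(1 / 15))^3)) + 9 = 9 + 5536440*sqrt(15) / 4913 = 4373.45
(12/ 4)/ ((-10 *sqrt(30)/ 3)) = -3 *sqrt(30)/ 100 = -0.16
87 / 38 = 2.29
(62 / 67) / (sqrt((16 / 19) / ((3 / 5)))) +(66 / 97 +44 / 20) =31 * sqrt(285) / 670 +1397 / 485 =3.66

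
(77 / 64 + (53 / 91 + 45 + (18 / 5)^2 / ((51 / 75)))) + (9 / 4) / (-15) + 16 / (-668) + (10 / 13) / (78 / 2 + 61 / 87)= 9378793444931 / 142773991360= 65.69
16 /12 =4 /3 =1.33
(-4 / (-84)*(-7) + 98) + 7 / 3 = 100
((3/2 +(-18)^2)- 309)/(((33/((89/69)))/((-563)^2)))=28210241/138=204422.04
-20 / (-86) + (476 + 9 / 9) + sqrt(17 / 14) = sqrt(238) / 14 + 20521 / 43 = 478.33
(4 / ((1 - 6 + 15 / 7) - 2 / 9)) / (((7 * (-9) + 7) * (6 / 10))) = 15 / 388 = 0.04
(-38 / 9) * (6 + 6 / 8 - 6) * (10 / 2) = -15.83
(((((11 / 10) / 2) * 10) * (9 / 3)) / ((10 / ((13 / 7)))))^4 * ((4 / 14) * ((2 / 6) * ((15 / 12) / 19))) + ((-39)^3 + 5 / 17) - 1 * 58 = -20629312545873141 / 347434304000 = -59376.15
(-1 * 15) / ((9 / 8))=-40 / 3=-13.33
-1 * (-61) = 61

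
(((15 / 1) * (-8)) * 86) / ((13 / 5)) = -51600 / 13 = -3969.23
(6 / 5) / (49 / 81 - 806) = -486 / 326185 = -0.00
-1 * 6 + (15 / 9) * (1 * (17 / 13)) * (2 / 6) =-5.27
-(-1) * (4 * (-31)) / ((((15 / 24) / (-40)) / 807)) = 6404352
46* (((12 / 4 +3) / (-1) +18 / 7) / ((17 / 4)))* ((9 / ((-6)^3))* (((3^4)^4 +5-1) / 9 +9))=7920612304 / 1071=7395529.70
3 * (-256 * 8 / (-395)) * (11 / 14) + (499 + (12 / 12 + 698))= 3346262 / 2765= 1210.22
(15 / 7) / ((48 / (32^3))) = 10240 / 7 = 1462.86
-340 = -340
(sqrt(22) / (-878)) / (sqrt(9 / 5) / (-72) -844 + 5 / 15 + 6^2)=-12* sqrt(110) / 824748105481 + 1163040* sqrt(22) / 824748105481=0.00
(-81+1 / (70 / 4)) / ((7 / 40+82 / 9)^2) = -73431360 / 78229543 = -0.94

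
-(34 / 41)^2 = -1156 / 1681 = -0.69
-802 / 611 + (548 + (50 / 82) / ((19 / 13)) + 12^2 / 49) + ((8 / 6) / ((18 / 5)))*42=118720532753 / 209902329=565.60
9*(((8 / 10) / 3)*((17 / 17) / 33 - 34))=-4484 / 55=-81.53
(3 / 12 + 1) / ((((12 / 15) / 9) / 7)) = 1575 / 16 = 98.44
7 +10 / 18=7.56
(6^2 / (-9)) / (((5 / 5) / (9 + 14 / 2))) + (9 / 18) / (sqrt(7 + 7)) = -64 + sqrt(14) / 28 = -63.87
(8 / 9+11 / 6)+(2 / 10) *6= 353 / 90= 3.92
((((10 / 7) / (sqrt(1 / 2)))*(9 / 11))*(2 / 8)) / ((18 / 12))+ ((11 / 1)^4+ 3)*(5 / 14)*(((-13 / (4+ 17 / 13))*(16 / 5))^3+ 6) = -20422342398044 / 8212725+ 15*sqrt(2) / 77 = -2486670.40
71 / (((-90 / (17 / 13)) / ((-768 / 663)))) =9088 / 7605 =1.20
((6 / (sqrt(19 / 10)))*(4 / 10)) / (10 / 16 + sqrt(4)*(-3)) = -96*sqrt(190) / 4085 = -0.32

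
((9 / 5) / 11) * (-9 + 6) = -27 / 55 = -0.49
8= 8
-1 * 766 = -766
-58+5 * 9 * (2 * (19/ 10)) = 113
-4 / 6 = -2 / 3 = -0.67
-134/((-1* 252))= 0.53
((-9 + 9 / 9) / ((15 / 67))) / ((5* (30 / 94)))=-25192 / 1125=-22.39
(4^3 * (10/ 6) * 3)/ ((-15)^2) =64/ 45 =1.42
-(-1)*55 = 55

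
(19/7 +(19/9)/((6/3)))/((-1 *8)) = -475/1008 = -0.47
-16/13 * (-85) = 1360/13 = 104.62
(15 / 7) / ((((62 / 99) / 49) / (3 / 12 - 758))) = -31507245 / 248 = -127045.34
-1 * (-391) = 391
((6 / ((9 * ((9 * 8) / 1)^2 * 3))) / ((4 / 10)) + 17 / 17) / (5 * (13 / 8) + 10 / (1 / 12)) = 0.01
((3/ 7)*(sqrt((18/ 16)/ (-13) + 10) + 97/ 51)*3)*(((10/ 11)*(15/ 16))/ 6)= 7275/ 20944 + 225*sqrt(26806)/ 64064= 0.92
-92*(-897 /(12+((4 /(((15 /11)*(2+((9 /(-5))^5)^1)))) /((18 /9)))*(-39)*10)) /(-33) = -363098723 /6657992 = -54.54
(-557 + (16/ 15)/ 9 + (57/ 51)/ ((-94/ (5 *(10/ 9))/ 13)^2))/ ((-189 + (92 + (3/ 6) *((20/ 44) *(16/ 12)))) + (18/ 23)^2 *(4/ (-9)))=49226159773934/ 8581866357105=5.74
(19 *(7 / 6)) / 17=1.30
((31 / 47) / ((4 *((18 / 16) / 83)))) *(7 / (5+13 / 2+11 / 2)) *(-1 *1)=-36022 / 7191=-5.01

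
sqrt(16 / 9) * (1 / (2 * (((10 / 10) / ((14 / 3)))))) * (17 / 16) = 119 / 36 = 3.31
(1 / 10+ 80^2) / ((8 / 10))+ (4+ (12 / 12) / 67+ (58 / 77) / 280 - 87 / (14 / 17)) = 11409540871 / 1444520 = 7898.50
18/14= 9/7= 1.29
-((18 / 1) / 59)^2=-324 / 3481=-0.09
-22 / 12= -11 / 6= -1.83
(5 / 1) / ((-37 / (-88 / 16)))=55 / 74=0.74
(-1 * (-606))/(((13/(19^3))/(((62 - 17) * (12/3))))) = 748179720/13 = 57552286.15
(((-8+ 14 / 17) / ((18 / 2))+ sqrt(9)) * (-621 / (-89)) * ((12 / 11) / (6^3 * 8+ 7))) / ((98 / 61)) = 8510598 / 1414904645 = 0.01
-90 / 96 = -15 / 16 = -0.94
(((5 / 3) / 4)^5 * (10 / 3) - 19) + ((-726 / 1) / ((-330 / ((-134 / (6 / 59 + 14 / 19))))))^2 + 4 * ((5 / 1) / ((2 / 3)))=63697515880405273 / 515315520000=123608.77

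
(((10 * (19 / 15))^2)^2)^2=4347792138496 / 6561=662672174.74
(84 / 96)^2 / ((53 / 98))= 2401 / 1696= 1.42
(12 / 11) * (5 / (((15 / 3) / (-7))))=-84 / 11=-7.64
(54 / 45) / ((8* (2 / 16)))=6 / 5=1.20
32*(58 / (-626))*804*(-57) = 135873.43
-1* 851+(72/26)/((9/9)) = -11027/13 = -848.23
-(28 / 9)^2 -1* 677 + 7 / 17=-944990 / 1377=-686.27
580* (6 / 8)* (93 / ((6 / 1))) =13485 / 2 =6742.50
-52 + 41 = -11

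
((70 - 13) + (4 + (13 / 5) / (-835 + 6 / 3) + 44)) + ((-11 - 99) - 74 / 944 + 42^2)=3457822679 / 1965880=1758.92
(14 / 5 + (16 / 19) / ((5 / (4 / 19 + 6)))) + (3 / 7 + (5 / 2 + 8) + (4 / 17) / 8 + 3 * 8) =8334898 / 214795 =38.80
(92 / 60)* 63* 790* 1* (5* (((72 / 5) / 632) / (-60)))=-1449 / 10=-144.90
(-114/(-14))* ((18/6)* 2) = 48.86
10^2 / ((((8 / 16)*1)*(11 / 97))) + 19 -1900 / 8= 33993 / 22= 1545.14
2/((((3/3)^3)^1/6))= 12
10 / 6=5 / 3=1.67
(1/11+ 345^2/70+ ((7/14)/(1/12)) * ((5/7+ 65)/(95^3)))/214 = 44903998919/5651130100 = 7.95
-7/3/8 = -7/24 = -0.29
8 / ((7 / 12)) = 96 / 7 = 13.71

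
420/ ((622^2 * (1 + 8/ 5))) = 525/ 1257373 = 0.00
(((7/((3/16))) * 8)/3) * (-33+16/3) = -74368/27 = -2754.37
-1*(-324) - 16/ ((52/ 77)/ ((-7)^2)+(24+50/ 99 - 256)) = 1273657428/ 3930203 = 324.07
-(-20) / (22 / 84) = 840 / 11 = 76.36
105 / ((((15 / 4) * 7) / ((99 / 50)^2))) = 9801 / 625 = 15.68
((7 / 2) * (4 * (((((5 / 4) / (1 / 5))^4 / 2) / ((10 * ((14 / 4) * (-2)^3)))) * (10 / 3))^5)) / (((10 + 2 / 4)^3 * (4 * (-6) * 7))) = 9094947017729282379150390625 / 2044068183891435317385756672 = 4.45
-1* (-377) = 377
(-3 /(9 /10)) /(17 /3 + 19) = -5 /37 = -0.14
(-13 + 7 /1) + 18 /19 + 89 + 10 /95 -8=1445 /19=76.05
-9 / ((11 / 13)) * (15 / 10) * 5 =-1755 / 22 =-79.77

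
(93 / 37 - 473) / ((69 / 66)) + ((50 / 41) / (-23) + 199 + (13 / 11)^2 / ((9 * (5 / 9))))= -5294240406 / 21109055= -250.80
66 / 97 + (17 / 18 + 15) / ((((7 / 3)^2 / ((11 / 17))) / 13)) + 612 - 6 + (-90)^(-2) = 59026878293 / 93498300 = 631.31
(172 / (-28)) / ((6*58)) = -43 / 2436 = -0.02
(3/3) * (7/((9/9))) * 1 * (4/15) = 28/15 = 1.87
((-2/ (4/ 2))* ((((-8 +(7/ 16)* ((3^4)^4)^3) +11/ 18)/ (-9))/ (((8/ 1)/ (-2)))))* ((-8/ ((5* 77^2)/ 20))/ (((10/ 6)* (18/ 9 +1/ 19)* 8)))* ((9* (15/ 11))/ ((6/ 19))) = 19935474888981444965077309/ 2683296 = 7429472890423361777.86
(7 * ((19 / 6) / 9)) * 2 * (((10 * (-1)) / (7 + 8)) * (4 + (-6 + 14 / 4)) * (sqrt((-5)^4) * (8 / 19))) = -1400 / 27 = -51.85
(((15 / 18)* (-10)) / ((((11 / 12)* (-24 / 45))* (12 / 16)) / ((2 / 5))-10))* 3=300 / 131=2.29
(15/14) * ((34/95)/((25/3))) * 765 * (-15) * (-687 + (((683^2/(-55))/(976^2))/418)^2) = 23138652648784934813028555933/63786511947157032140800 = 362751.50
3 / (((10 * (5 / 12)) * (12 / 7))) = 0.42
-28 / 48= -0.58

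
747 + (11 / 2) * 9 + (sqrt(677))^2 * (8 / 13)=31541 / 26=1213.12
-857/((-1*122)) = 857/122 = 7.02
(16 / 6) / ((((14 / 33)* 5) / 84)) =528 / 5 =105.60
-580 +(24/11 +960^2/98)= 4757356/539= 8826.26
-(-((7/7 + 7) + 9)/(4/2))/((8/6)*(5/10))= 51/4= 12.75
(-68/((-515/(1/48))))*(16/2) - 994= -1535696/1545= -993.98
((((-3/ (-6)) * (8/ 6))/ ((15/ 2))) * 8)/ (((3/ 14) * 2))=224/ 135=1.66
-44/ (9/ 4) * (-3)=176/ 3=58.67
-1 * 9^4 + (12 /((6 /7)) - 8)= -6555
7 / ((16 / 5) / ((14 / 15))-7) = -49 / 25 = -1.96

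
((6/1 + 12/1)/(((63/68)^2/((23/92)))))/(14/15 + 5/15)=11560/2793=4.14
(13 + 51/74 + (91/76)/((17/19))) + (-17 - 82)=-211275/2516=-83.97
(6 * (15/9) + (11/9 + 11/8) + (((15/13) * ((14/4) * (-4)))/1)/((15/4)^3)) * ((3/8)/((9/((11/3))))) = 1054559/561600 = 1.88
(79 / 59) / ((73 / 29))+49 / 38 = 298101 / 163666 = 1.82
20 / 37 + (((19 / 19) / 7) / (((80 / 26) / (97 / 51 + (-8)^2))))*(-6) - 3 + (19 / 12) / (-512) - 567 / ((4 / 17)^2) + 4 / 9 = -4164043814983 / 405780480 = -10261.81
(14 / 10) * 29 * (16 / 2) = 324.80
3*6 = 18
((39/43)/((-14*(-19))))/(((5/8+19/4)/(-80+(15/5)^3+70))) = 2652/245917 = 0.01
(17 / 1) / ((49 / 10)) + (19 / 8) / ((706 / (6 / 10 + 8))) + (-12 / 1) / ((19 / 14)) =-140495853 / 26291440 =-5.34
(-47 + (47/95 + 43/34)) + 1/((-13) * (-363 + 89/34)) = -23276313883/514503470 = -45.24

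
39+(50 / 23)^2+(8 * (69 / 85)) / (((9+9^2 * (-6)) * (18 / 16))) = 2812760497 / 64344915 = 43.71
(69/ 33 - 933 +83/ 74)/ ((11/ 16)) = -6054776/ 4477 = -1352.42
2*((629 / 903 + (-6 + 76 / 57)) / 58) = -1195 / 8729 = -0.14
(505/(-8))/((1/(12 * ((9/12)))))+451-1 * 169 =-2289/8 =-286.12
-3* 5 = -15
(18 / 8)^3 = 729 / 64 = 11.39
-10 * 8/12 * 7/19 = -140/57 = -2.46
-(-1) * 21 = 21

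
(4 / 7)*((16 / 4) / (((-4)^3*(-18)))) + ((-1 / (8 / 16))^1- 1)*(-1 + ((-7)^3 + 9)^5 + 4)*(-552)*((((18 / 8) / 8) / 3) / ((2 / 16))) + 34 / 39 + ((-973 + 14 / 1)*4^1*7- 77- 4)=-33824222201872158155 / 6552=-5162427075987814.13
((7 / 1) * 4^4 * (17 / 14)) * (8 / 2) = 8704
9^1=9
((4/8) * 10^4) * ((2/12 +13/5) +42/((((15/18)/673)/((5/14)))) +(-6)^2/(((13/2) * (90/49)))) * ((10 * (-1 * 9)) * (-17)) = 1205312325000/13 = 92716332692.31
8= 8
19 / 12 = 1.58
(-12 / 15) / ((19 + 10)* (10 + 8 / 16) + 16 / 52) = -104 / 39625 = -0.00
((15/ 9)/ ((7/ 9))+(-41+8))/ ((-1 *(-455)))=-216/ 3185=-0.07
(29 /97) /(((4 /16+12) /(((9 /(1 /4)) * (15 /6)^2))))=26100 /4753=5.49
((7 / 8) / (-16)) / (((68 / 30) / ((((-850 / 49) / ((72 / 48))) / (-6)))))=-125 / 2688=-0.05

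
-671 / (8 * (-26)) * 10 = 3355 / 104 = 32.26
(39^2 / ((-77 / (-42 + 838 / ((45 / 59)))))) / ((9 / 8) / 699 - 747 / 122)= 913758090752 / 267968085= 3409.95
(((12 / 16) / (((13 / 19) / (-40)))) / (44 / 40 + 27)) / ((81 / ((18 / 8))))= -475 / 10959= -0.04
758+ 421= 1179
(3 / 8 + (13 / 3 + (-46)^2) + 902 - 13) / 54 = 72233 / 1296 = 55.74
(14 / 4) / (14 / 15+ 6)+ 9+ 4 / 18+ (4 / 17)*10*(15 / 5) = 16.79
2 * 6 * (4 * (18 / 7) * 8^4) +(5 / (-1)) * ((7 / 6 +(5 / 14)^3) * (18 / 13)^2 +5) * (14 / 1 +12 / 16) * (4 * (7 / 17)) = 142092920183 / 281554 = 504673.78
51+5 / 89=4544 / 89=51.06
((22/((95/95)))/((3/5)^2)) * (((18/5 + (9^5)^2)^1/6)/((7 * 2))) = 15220090655/6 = 2536681775.83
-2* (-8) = 16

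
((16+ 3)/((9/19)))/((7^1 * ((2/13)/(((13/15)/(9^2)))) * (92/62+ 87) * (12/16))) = 290966/48452985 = 0.01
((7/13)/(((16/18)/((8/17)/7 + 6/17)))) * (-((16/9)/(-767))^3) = 25600/8077247385363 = 0.00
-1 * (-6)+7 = 13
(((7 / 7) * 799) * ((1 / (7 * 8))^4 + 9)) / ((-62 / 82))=-2899514322935 / 304869376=-9510.68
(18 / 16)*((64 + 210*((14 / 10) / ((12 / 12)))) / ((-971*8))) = -1611 / 31072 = -0.05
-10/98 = -0.10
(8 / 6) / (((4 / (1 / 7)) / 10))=10 / 21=0.48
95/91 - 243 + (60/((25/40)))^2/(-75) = -830002/2275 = -364.84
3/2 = 1.50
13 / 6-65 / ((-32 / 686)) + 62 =69965 / 48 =1457.60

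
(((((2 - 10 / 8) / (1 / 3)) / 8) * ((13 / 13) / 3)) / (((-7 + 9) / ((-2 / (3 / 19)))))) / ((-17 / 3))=57 / 544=0.10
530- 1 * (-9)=539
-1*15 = -15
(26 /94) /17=13 /799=0.02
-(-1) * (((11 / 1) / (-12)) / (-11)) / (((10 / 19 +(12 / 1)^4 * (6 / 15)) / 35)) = 475 / 1350888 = 0.00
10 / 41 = 0.24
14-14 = 0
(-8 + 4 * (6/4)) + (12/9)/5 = -26/15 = -1.73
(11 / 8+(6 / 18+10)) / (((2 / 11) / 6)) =386.38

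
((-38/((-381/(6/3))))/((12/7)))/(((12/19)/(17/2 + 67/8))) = 12635/4064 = 3.11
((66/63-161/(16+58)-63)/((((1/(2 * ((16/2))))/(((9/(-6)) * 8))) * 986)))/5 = 318896/127687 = 2.50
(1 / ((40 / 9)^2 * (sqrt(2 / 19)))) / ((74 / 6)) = 243 * sqrt(38) / 118400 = 0.01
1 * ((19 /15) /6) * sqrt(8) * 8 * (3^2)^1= 152 * sqrt(2) /5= 42.99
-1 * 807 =-807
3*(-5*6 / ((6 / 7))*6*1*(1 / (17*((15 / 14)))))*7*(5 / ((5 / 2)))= -8232 / 17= -484.24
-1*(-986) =986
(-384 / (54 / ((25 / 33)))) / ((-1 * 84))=400 / 6237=0.06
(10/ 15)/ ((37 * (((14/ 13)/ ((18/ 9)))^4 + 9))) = 28561/ 14399475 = 0.00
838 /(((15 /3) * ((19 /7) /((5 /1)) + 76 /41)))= 240506 /3439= 69.93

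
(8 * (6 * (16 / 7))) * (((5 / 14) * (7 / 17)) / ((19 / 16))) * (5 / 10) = 15360 / 2261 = 6.79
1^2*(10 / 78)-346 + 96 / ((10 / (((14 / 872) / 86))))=-316113077 / 913965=-345.87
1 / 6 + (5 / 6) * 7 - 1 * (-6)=12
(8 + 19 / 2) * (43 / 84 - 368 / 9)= -706.60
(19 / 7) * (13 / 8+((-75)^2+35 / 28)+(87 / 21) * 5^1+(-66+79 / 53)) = 15156.79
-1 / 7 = -0.14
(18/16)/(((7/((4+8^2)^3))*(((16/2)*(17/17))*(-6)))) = -14739/14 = -1052.79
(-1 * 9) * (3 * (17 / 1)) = -459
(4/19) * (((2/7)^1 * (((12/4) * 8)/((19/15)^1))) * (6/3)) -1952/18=-2414512/22743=-106.17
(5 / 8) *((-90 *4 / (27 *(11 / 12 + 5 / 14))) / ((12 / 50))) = -8750 / 321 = -27.26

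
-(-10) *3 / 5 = 6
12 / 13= 0.92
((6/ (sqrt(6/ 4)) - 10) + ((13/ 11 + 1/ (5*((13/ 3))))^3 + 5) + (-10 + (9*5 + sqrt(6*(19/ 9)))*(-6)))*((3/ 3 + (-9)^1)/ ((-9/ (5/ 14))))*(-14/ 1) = 1331.57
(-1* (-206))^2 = 42436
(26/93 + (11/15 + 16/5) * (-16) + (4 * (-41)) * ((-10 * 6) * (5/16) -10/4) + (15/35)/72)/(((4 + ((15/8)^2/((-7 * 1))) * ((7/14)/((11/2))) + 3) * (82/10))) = 60.01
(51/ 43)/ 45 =17/ 645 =0.03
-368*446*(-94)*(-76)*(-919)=1077555467008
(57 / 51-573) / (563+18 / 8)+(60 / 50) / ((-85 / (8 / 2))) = -1026464 / 960925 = -1.07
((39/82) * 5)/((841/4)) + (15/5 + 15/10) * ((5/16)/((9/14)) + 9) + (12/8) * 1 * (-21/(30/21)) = 56959331/2758480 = 20.65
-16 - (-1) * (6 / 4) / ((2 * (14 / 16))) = -106 / 7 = -15.14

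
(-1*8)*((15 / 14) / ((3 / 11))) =-220 / 7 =-31.43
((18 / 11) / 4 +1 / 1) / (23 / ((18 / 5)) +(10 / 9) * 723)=279 / 160325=0.00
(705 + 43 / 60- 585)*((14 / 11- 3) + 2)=7243 / 220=32.92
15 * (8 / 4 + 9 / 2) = 195 / 2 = 97.50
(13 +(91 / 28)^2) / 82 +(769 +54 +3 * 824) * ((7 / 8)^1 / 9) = 3786053 / 11808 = 320.63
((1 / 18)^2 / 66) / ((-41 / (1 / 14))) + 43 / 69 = 175933273 / 282311568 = 0.62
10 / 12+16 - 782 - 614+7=-8233 / 6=-1372.17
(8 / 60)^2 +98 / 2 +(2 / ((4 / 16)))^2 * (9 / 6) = 32629 / 225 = 145.02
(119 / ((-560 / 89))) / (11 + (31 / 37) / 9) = -503829 / 295520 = -1.70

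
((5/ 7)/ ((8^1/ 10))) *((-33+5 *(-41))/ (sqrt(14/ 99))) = -1275 *sqrt(154)/ 28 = -565.08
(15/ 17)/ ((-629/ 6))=-90/ 10693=-0.01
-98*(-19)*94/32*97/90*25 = 21222145/144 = 147376.01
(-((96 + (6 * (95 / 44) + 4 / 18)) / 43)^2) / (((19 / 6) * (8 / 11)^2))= -467294689 / 121412736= -3.85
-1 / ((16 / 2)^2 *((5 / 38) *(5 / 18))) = -171 / 400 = -0.43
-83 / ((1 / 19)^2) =-29963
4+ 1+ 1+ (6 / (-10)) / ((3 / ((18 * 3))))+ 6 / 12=-43 / 10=-4.30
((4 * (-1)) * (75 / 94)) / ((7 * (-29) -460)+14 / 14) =75 / 15557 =0.00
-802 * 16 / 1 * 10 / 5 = -25664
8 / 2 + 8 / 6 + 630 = 1906 / 3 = 635.33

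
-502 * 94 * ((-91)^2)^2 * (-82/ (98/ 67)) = 181409371802204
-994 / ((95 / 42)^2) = -1753416 / 9025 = -194.28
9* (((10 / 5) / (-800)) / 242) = -9 / 96800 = -0.00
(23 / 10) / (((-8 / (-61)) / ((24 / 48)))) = 1403 / 160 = 8.77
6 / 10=3 / 5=0.60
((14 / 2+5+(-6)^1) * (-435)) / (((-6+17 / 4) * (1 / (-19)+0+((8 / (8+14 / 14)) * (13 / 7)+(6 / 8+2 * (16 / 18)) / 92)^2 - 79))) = -15231153530880 / 778557484373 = -19.56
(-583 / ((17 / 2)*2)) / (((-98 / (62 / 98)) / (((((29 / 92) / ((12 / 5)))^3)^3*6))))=512085252386485228515625 / 33146790794105796514597690146816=0.00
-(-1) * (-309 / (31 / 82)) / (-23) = 25338 / 713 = 35.54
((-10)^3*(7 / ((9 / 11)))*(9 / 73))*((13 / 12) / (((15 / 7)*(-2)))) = 266.63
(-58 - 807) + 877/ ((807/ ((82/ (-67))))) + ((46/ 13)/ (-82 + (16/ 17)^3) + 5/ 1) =-120719032967201/ 140147118345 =-861.37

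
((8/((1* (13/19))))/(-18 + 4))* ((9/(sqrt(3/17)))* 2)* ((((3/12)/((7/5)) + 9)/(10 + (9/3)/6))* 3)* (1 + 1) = -117192* sqrt(51)/4459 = -187.69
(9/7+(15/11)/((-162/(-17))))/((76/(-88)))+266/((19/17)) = 848717/3591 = 236.35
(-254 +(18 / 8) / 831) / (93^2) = -281429 / 9583092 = -0.03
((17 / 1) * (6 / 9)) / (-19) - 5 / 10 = -125 / 114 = -1.10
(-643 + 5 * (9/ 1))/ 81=-598/ 81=-7.38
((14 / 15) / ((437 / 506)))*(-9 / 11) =-84 / 95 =-0.88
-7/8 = -0.88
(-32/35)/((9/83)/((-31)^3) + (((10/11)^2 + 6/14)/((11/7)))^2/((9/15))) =-210261869823984/244476021241165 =-0.86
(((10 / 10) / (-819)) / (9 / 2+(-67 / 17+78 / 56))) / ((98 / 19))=-646 / 5325957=-0.00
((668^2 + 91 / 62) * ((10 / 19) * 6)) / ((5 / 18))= 2987925732 / 589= 5072879.00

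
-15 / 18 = -5 / 6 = -0.83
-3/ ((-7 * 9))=1/ 21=0.05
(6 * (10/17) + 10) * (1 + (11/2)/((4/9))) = 12305/68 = 180.96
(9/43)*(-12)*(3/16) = -81/172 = -0.47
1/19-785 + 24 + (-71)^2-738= 67299/19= 3542.05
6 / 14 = 3 / 7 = 0.43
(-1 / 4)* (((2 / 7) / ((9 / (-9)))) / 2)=1 / 28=0.04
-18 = -18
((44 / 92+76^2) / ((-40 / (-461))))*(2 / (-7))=-61247999 / 3220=-19021.12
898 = 898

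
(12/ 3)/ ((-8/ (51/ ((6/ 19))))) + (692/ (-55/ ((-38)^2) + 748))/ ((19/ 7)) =-80.41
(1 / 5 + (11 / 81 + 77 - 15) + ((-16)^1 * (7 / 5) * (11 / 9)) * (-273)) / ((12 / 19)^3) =2093551993 / 69984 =29914.72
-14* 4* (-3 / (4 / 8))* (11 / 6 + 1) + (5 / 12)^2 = 137113 / 144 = 952.17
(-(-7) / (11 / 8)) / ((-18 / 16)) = -448 / 99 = -4.53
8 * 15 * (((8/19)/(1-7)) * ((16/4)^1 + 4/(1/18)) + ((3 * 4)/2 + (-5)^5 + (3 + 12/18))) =-374480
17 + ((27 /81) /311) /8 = 126889 /7464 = 17.00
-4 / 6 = -2 / 3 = -0.67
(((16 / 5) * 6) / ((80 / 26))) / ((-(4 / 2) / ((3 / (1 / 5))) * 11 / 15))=-702 / 11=-63.82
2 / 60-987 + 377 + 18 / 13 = -237347 / 390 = -608.58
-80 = -80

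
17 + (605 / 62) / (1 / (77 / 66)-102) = 741997 / 43896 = 16.90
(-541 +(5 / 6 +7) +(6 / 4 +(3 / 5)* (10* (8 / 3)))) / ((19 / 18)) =-9282 / 19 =-488.53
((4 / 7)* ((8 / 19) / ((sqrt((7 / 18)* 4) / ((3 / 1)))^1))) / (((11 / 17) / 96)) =235008* sqrt(14) / 10241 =85.86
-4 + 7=3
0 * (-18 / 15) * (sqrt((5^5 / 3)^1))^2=0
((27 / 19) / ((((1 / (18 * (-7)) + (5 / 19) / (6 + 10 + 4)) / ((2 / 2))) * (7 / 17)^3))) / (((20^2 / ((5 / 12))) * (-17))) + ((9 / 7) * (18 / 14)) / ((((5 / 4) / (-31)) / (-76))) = 43616313 / 14000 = 3115.45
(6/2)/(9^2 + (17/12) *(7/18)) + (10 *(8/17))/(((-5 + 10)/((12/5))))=687432/299455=2.30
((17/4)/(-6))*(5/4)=-85/96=-0.89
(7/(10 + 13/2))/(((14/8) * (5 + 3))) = 1/33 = 0.03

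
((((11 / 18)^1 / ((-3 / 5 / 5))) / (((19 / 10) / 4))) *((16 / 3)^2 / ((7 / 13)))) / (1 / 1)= -18304000 / 32319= -566.35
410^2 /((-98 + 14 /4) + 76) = -336200 /37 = -9086.49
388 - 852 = -464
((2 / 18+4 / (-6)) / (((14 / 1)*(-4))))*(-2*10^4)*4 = -50000 / 63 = -793.65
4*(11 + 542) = 2212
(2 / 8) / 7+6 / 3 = 57 / 28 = 2.04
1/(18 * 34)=1/612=0.00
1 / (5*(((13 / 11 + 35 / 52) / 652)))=372944 / 5305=70.30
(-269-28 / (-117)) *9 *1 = -31445 / 13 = -2418.85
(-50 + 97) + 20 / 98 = 2313 / 49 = 47.20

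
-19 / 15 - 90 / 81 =-107 / 45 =-2.38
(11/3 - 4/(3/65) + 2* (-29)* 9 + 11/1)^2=352836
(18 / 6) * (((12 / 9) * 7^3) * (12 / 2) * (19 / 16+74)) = 1237887 / 2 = 618943.50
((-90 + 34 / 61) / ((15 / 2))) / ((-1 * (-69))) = -10912 / 63135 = -0.17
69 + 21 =90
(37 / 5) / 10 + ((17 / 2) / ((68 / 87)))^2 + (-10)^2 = 350409 / 1600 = 219.01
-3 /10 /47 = -3 /470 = -0.01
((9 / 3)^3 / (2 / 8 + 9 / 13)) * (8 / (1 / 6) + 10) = 1661.88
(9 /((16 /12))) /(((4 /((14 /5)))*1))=189 /40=4.72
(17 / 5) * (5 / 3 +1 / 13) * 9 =3468 / 65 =53.35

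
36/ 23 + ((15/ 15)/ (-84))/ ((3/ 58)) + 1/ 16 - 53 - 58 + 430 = 320.40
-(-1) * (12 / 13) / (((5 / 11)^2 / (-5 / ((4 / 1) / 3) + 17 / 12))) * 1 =-3388 / 325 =-10.42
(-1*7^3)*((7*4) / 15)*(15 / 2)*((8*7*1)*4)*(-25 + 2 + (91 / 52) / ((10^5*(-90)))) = 13916196117649 / 562500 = 24739904.21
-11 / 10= -1.10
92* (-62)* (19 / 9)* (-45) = 541880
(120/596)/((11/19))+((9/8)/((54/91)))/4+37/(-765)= 0.77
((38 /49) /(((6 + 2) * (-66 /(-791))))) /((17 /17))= 1.16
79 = 79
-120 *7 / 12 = -70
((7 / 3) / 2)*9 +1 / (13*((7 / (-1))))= 1909 / 182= 10.49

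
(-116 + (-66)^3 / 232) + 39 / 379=-14893948 / 10991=-1355.10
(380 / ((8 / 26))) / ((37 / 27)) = 33345 / 37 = 901.22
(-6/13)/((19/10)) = -0.24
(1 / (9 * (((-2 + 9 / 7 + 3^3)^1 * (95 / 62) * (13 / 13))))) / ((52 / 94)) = 10199 / 2045160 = 0.00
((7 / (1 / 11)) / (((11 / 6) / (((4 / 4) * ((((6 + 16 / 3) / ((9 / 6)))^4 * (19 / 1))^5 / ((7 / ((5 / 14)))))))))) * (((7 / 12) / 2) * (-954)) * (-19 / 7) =13927903286938463994047726552391961526885416960 / 9455962023710944623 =1472922929683311964914812000.00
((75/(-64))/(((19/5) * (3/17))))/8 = -2125/9728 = -0.22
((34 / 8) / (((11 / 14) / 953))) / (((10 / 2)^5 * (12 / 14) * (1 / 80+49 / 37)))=117489652 / 81613125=1.44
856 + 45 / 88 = 75373 / 88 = 856.51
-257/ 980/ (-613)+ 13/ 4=976331/ 300370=3.25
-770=-770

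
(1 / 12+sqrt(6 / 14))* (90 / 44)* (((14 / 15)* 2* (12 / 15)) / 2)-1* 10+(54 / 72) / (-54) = -39151 / 3960+12* sqrt(21) / 55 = -8.89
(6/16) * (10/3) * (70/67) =1.31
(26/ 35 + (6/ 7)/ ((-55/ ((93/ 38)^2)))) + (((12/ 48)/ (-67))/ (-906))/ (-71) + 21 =10374505099975/ 479202712296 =21.65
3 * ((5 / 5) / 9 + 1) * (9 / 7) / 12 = 5 / 14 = 0.36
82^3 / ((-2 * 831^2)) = -275684 / 690561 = -0.40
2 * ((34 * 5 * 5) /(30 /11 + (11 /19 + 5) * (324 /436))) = 9681925 /39144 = 247.34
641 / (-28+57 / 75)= -16025 / 681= -23.53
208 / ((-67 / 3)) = -9.31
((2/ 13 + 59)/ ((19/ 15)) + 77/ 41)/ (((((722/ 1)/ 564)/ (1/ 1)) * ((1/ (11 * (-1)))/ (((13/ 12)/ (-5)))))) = 127170109/ 1406095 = 90.44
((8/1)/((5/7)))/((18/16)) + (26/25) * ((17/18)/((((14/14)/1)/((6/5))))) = 11.13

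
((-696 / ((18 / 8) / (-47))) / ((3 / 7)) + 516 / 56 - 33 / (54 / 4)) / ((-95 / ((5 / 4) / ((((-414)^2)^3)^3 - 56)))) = -4275221 / 1222335084908990876774853479335920835134964320686400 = -0.00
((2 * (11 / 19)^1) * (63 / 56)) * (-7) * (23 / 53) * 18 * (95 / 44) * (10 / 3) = -512.62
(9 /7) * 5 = 45 /7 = 6.43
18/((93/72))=13.94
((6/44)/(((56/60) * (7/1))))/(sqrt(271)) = 45 * sqrt(271)/584276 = 0.00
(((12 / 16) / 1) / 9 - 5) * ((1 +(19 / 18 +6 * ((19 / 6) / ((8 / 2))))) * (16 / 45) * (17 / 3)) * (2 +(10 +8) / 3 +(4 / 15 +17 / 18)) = -40742863 / 65610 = -620.99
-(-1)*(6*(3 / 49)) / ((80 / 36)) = 81 / 490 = 0.17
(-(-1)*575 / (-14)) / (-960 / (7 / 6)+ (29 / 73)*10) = 1679 / 33476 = 0.05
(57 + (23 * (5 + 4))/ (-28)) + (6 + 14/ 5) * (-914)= -7993.59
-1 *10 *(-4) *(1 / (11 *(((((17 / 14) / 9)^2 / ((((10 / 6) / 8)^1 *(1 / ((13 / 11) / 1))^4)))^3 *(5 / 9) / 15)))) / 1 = 11149178042312711799811875 / 562359137211758588689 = 19825.73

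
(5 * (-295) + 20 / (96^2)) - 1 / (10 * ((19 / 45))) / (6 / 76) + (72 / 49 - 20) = -168952075 / 112896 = -1496.53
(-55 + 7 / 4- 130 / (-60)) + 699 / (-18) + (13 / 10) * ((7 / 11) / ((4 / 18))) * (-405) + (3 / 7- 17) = -745757 / 462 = -1614.19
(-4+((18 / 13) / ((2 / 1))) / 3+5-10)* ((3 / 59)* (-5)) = 1710 / 767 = 2.23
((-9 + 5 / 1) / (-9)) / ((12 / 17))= 17 / 27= 0.63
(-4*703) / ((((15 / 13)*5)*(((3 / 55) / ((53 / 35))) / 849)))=-6031337884 / 525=-11488262.64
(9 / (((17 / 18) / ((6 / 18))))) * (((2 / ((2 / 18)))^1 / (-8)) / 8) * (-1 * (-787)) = -191241 / 272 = -703.09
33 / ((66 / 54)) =27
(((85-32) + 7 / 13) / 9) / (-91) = -232 / 3549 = -0.07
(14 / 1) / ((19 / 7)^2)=686 / 361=1.90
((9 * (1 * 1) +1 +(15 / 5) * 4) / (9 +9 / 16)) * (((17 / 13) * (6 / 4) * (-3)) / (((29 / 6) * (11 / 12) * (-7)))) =1152 / 2639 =0.44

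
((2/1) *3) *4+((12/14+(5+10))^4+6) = 151879071/2401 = 63256.59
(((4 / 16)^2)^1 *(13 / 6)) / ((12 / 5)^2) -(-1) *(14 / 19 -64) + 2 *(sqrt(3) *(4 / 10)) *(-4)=-16610273 / 262656 -16 *sqrt(3) / 5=-68.78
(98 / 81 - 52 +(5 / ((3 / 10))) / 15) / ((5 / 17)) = -68408 / 405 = -168.91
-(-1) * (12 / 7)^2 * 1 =144 / 49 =2.94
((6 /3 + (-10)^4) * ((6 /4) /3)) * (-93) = -465093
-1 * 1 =-1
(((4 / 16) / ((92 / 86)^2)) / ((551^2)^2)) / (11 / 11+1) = 1849 / 1560314145578528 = 0.00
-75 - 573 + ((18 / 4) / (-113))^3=-7479978777 / 11543176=-648.00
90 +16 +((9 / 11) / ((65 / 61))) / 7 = 531079 / 5005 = 106.11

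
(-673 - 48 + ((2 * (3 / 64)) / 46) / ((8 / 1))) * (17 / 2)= -144338381 / 23552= -6128.50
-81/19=-4.26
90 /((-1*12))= -15 /2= -7.50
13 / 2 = 6.50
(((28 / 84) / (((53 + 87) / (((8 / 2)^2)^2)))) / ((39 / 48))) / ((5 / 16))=16384 / 6825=2.40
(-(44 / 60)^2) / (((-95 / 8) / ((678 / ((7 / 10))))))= 437536 / 9975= 43.86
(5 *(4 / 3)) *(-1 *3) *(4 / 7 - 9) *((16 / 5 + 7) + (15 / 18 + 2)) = 46138 / 21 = 2197.05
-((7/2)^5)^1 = -525.22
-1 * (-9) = 9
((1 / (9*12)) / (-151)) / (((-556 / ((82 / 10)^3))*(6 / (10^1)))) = 68921 / 680043600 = 0.00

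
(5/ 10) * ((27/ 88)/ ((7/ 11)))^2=729/ 6272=0.12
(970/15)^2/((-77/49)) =-263452/99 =-2661.13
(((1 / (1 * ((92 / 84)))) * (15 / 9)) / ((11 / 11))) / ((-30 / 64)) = -224 / 69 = -3.25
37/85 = 0.44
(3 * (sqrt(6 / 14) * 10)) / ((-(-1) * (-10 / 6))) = -18 * sqrt(21) / 7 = -11.78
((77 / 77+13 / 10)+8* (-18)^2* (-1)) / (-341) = 25897 / 3410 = 7.59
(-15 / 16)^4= 50625 / 65536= 0.77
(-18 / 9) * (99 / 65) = -198 / 65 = -3.05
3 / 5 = 0.60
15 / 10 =3 / 2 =1.50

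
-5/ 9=-0.56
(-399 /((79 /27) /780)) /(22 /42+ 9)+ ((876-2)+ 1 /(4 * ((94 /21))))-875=-11169.41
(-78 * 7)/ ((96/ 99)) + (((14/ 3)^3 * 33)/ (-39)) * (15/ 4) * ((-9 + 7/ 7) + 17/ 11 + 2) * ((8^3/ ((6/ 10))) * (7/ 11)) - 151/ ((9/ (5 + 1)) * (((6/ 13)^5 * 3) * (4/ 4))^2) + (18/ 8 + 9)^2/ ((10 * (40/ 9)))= 88014277528120873/ 116729952768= 753999.08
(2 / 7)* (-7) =-2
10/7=1.43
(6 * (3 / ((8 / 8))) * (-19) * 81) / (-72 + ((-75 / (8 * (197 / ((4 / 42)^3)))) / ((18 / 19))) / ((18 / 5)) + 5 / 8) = 10916639942544 / 28127041639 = 388.12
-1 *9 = -9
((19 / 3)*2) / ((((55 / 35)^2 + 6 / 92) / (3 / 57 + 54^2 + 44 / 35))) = 1249367084 / 85695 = 14579.23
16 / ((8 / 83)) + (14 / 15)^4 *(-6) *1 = 2724418 / 16875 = 161.45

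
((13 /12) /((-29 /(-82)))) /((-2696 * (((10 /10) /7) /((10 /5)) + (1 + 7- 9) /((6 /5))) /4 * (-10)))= -3731 /6254720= -0.00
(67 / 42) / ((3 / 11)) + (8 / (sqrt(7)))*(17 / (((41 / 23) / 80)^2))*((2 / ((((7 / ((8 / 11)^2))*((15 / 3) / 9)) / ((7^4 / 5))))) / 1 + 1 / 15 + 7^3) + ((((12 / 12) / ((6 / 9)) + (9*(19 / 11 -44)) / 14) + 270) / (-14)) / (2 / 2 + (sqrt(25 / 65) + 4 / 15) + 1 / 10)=-1722613433 / 168358806 + 8465850*sqrt(65) / 9353267 + 79172712108032*sqrt(7) / 4271421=49040189.28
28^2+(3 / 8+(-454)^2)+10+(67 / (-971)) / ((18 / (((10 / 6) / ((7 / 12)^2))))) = 236270108131 / 1141896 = 206910.36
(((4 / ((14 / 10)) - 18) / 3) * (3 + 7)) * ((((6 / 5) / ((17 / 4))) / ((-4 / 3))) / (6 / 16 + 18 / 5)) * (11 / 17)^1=3520 / 2023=1.74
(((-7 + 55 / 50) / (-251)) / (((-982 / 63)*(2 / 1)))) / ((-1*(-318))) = -1239 / 522541840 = -0.00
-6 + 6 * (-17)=-108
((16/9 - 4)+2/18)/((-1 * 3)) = 19/27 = 0.70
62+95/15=205/3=68.33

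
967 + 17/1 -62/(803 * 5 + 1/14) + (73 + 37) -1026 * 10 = -515230894/56211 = -9166.02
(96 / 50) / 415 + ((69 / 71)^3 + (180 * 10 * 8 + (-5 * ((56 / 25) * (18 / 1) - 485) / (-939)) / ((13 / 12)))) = 217558088292121507 / 15109526037125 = 14398.74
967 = 967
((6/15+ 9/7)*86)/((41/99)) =502326/1435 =350.05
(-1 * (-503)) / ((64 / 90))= 22635 / 32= 707.34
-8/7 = -1.14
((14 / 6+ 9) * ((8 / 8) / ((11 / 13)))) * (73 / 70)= 13.97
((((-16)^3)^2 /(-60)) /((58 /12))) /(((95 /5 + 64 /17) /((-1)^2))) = -2541.32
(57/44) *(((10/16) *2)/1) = 285/176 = 1.62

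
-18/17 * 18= -324/17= -19.06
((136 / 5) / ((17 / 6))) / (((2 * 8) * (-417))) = -1 / 695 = -0.00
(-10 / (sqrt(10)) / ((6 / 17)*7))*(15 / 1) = -85*sqrt(10) / 14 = -19.20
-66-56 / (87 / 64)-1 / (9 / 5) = -28123 / 261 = -107.75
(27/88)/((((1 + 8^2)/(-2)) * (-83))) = 27/237380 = 0.00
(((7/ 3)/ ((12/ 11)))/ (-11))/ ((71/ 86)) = -301/ 1278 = -0.24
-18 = -18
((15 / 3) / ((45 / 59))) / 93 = 59 / 837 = 0.07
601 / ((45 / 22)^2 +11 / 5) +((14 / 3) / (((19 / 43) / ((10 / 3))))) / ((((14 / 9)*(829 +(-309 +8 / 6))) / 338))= 12488904425 / 114770621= 108.82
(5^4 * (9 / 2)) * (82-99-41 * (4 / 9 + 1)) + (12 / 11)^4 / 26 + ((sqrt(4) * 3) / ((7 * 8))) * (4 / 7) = -1999328127844 / 9326317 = -214374.88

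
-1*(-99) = 99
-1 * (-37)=37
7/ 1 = 7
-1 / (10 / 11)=-11 / 10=-1.10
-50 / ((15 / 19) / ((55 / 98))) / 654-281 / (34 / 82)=-1107694723 / 1634346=-677.76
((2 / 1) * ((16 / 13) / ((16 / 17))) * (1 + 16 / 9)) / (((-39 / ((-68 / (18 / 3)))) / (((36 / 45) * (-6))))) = -46240 / 4563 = -10.13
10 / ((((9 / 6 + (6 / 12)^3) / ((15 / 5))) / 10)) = 2400 / 13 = 184.62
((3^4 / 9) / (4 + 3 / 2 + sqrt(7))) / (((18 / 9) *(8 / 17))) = 561 / 248 - 51 *sqrt(7) / 124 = 1.17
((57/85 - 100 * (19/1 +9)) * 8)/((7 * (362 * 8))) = -237943/215390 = -1.10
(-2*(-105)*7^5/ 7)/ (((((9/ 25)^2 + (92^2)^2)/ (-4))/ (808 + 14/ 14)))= -1019764725000/ 44774560081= -22.78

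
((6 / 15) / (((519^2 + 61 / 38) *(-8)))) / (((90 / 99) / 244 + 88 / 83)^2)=-117864989462 / 718800267885661295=-0.00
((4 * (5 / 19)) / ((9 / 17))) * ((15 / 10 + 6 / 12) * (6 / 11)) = 1360 / 627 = 2.17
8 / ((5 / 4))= 32 / 5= 6.40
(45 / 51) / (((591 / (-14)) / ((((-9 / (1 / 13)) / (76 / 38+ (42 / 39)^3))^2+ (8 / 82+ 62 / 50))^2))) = -32173985542980373289151764607 / 913416921366469206949000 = -35223.77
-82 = -82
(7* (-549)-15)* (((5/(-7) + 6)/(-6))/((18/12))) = 47582/21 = 2265.81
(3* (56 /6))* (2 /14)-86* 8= -684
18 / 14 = 9 / 7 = 1.29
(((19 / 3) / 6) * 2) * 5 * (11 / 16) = 1045 / 144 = 7.26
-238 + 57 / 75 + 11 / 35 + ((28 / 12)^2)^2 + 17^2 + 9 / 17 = 19819151 / 240975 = 82.25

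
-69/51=-23/17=-1.35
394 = 394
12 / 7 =1.71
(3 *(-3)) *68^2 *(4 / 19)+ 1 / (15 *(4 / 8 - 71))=-352071398 / 40185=-8761.26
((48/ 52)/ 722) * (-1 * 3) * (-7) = 126/ 4693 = 0.03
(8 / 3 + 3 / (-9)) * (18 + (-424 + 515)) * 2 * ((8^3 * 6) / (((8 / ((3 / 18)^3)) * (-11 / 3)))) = -246.63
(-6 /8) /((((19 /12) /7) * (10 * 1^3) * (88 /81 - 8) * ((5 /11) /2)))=8019 /38000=0.21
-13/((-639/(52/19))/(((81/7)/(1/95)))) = 30420/497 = 61.21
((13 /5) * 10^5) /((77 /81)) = 21060000 /77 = 273506.49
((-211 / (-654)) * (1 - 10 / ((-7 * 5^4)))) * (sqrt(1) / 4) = 185047 / 2289000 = 0.08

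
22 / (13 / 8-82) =-176 / 643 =-0.27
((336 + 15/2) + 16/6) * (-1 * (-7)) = 2423.17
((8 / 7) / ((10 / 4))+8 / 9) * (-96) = -129.22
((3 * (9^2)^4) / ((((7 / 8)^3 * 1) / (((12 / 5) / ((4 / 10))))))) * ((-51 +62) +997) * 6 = 342764853755904 / 49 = 6995201097059.27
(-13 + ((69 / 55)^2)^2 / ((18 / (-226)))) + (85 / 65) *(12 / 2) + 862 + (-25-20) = 92875918389 / 118958125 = 780.74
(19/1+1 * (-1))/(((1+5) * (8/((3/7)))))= 9/56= 0.16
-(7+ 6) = -13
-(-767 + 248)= 519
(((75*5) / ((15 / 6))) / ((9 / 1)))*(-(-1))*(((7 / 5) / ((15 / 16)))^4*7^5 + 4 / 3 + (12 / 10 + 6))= 5289767976704 / 3796875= 1393189.92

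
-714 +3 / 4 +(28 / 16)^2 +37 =-10771 / 16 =-673.19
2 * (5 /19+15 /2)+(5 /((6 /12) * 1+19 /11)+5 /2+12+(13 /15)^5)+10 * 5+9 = 129744850691 /1413956250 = 91.76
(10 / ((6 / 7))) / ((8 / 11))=16.04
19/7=2.71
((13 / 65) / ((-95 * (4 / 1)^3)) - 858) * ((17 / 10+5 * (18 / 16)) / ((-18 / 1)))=7642377893 / 21888000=349.16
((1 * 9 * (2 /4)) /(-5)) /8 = -9 /80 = -0.11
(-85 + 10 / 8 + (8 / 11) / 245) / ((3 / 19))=-5717689 / 10780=-530.40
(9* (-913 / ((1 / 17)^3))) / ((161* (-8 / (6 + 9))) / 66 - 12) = 19983209895 / 6584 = 3035116.93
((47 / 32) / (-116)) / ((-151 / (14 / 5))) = 329 / 1401280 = 0.00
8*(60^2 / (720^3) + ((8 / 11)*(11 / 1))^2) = 6635521 / 12960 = 512.00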